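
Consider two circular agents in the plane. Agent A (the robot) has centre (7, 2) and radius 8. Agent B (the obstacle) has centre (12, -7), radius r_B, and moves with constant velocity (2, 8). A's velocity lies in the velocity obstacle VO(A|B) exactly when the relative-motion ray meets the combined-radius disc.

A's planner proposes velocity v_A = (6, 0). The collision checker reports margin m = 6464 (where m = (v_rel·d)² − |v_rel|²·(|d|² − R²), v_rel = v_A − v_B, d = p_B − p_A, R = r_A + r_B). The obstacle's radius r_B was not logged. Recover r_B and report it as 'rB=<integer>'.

m = 6464
d = (5, -9);  v_rel = (4, -8),  |v_rel|² = 80
v_rel×d = (4)·(-9) − (-8)·(5) = 4
since m = R²·80 − 4²:  R² = (16 + 6464) / 80 = 81
R = √81 = 9  ⇒  r_B = 9 − 8 = 1

rB=1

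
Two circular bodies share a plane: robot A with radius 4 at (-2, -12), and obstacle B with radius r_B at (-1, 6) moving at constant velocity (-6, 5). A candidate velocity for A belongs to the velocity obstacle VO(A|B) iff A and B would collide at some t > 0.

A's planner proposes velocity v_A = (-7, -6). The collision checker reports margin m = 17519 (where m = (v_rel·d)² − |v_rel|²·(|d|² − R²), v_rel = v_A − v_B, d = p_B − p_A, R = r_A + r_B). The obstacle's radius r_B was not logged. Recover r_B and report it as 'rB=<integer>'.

m = 17519
d = (1, 18);  v_rel = (-1, -11),  |v_rel|² = 122
v_rel×d = (-1)·(18) − (-11)·(1) = -7
since m = R²·122 − (-7)²:  R² = (49 + 17519) / 122 = 144
R = √144 = 12  ⇒  r_B = 12 − 4 = 8

rB=8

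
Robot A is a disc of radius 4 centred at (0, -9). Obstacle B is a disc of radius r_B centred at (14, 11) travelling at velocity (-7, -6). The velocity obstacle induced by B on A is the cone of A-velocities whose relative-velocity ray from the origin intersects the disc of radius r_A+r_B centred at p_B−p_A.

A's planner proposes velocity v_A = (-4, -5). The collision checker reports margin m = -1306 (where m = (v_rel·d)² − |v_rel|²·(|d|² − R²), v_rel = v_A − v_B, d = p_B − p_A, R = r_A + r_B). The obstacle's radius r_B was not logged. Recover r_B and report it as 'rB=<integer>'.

m = -1306
d = (14, 20);  v_rel = (3, 1),  |v_rel|² = 10
v_rel×d = (3)·(20) − (1)·(14) = 46
since m = R²·10 − 46²:  R² = (2116 + -1306) / 10 = 81
R = √81 = 9  ⇒  r_B = 9 − 4 = 5

rB=5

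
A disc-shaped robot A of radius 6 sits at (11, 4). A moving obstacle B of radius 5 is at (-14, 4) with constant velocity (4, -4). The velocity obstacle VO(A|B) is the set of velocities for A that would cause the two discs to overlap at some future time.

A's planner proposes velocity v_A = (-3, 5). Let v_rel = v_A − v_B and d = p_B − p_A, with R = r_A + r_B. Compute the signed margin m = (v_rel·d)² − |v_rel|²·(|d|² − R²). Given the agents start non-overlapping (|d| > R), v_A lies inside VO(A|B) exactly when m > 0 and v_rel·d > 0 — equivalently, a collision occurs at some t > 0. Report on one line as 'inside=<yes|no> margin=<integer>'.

d = (-25, 0),  |d|² = 625;  R = 6+5 = 11,  c = 625−11² = 504
v_rel = (-7, 9),  |v_rel|² = 130;  v_rel·d = (-7)·(-25) + (9)·(0) = 175
130·t² − 350·t + 504 = 0  ⇒  m = 175² − 130·504 = -34895
m = -34895 < 0,  v_rel·d = 175 > 0  ⇒  outside

inside=no margin=-34895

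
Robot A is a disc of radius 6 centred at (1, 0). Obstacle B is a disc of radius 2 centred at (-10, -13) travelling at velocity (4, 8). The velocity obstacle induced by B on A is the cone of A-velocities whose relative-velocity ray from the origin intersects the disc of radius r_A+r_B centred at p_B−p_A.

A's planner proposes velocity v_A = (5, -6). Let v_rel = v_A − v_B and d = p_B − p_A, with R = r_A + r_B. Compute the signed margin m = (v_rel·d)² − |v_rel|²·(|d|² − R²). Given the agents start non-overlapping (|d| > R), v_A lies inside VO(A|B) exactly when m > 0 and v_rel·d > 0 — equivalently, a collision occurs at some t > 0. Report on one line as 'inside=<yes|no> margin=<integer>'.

d = (-11, -13),  |d|² = 290;  R = 6+2 = 8,  c = 290−8² = 226
v_rel = (1, -14),  |v_rel|² = 197;  v_rel·d = (1)·(-11) + (-14)·(-13) = 171
197·t² − 342·t + 226 = 0  ⇒  m = 171² − 197·226 = -15281
m = -15281 < 0,  v_rel·d = 171 > 0  ⇒  outside

inside=no margin=-15281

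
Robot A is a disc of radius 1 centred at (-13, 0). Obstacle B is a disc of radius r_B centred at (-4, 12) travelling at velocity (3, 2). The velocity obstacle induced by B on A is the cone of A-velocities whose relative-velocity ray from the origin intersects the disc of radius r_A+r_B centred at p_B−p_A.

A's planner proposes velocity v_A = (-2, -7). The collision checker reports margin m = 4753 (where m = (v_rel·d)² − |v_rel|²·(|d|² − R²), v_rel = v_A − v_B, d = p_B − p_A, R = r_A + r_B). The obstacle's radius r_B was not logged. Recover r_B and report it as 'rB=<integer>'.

m = 4753
d = (9, 12);  v_rel = (-5, -9),  |v_rel|² = 106
v_rel×d = (-5)·(12) − (-9)·(9) = 21
since m = R²·106 − 21²:  R² = (441 + 4753) / 106 = 49
R = √49 = 7  ⇒  r_B = 7 − 1 = 6

rB=6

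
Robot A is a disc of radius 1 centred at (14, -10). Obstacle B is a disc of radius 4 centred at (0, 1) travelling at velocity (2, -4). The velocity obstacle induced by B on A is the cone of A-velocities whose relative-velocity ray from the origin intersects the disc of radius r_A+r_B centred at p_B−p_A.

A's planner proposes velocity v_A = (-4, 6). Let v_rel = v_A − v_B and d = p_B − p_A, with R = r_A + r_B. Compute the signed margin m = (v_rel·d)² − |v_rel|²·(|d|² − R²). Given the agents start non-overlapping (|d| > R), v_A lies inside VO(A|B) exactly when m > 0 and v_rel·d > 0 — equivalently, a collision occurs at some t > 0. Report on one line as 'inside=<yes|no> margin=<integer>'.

d = (-14, 11),  |d|² = 317;  R = 1+4 = 5,  c = 317−5² = 292
v_rel = (-6, 10),  |v_rel|² = 136;  v_rel·d = (-6)·(-14) + (10)·(11) = 194
136·t² − 388·t + 292 = 0  ⇒  m = 194² − 136·292 = -2076
m = -2076 < 0,  v_rel·d = 194 > 0  ⇒  outside

inside=no margin=-2076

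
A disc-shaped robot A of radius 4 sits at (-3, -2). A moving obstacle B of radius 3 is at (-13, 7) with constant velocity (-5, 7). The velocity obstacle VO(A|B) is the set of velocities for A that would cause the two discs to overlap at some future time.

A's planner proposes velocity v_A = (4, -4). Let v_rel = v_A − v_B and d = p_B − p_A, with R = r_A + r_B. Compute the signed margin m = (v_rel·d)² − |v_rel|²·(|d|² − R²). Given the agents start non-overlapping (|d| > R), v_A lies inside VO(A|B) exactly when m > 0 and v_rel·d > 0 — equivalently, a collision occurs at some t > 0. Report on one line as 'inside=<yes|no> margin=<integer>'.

d = (-10, 9),  |d|² = 181;  R = 4+3 = 7,  c = 181−7² = 132
v_rel = (9, -11),  |v_rel|² = 202;  v_rel·d = (9)·(-10) + (-11)·(9) = -189
202·t² + 378·t + 132 = 0  ⇒  m = (-189)² − 202·132 = 9057
m = 9057 > 0,  v_rel·d = -189 < 0  ⇒  outside

inside=no margin=9057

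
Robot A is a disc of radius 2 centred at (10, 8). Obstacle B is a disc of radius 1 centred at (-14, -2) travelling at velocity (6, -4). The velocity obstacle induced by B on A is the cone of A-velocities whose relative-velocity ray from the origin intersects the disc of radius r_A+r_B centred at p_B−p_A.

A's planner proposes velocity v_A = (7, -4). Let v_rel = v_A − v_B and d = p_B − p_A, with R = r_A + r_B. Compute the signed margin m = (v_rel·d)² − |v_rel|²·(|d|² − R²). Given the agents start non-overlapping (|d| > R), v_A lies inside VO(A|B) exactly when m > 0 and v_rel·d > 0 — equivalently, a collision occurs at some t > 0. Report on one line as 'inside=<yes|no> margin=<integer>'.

d = (-24, -10),  |d|² = 676;  R = 2+1 = 3,  c = 676−3² = 667
v_rel = (1, 0),  |v_rel|² = 1;  v_rel·d = (1)·(-24) + (0)·(-10) = -24
1·t² + 48·t + 667 = 0  ⇒  m = (-24)² − 1·667 = -91
m = -91 < 0,  v_rel·d = -24 < 0  ⇒  outside

inside=no margin=-91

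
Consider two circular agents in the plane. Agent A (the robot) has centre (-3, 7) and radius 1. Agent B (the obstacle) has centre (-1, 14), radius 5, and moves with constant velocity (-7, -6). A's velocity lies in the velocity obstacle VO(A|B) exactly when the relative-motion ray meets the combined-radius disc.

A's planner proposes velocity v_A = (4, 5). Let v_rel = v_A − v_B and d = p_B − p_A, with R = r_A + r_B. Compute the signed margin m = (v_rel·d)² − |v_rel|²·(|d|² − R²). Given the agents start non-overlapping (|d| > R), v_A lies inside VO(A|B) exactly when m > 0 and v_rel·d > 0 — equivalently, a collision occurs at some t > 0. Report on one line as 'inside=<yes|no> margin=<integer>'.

d = (2, 7),  |d|² = 53;  R = 1+5 = 6,  c = 53−6² = 17
v_rel = (11, 11),  |v_rel|² = 242;  v_rel·d = (11)·(2) + (11)·(7) = 99
242·t² − 198·t + 17 = 0  ⇒  m = 99² − 242·17 = 5687
m = 5687 > 0,  v_rel·d = 99 > 0  ⇒  inside

inside=yes margin=5687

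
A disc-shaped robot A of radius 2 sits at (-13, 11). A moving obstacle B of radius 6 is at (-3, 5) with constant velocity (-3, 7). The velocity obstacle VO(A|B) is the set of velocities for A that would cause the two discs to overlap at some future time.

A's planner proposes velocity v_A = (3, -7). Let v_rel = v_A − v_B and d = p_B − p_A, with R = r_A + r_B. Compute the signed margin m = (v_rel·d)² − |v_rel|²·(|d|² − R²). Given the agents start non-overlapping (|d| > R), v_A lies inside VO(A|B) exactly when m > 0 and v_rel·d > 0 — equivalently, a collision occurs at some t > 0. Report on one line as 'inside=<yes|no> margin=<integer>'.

d = (10, -6),  |d|² = 136;  R = 2+6 = 8,  c = 136−8² = 72
v_rel = (6, -14),  |v_rel|² = 232;  v_rel·d = (6)·(10) + (-14)·(-6) = 144
232·t² − 288·t + 72 = 0  ⇒  m = 144² − 232·72 = 4032
m = 4032 > 0,  v_rel·d = 144 > 0  ⇒  inside

inside=yes margin=4032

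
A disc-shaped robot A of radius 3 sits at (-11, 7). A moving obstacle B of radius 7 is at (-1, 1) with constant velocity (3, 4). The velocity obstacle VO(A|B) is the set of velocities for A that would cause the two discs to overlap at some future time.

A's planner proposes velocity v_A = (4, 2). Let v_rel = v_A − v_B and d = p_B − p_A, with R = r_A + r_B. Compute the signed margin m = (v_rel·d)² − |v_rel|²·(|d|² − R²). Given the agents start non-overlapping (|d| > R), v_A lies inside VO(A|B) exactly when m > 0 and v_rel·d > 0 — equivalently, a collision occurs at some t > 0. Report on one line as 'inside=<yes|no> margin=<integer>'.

d = (10, -6),  |d|² = 136;  R = 3+7 = 10,  c = 136−10² = 36
v_rel = (1, -2),  |v_rel|² = 5;  v_rel·d = (1)·(10) + (-2)·(-6) = 22
5·t² − 44·t + 36 = 0  ⇒  m = 22² − 5·36 = 304
m = 304 > 0,  v_rel·d = 22 > 0  ⇒  inside

inside=yes margin=304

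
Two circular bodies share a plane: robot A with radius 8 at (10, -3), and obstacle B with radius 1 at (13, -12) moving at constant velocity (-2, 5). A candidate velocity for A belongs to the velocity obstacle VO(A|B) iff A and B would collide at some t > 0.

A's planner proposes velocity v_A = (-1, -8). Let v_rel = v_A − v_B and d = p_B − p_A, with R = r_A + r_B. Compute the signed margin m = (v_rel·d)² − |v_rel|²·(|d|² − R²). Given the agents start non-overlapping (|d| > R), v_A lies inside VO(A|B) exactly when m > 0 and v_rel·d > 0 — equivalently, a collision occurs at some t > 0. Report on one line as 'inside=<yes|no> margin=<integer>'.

d = (3, -9),  |d|² = 90;  R = 8+1 = 9,  c = 90−9² = 9
v_rel = (1, -13),  |v_rel|² = 170;  v_rel·d = (1)·(3) + (-13)·(-9) = 120
170·t² − 240·t + 9 = 0  ⇒  m = 120² − 170·9 = 12870
m = 12870 > 0,  v_rel·d = 120 > 0  ⇒  inside

inside=yes margin=12870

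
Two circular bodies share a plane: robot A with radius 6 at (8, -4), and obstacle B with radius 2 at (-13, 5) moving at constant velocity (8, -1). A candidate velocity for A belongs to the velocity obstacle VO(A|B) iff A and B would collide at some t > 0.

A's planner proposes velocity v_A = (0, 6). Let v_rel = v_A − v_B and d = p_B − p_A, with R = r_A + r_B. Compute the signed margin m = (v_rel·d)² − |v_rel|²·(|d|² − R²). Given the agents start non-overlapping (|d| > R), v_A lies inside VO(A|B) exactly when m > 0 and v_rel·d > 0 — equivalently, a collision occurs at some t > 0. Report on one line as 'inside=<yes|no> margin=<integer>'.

d = (-21, 9),  |d|² = 522;  R = 6+2 = 8,  c = 522−8² = 458
v_rel = (-8, 7),  |v_rel|² = 113;  v_rel·d = (-8)·(-21) + (7)·(9) = 231
113·t² − 462·t + 458 = 0  ⇒  m = 231² − 113·458 = 1607
m = 1607 > 0,  v_rel·d = 231 > 0  ⇒  inside

inside=yes margin=1607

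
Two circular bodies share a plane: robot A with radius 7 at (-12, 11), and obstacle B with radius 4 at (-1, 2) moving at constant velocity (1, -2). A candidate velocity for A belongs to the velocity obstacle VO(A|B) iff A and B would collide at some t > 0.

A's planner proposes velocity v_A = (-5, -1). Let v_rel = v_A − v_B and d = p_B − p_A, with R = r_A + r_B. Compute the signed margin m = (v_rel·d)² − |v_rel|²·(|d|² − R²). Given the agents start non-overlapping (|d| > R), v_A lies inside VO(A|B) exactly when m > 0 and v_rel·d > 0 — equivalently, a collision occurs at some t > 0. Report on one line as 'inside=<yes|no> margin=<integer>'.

d = (11, -9),  |d|² = 202;  R = 7+4 = 11,  c = 202−11² = 81
v_rel = (-6, 1),  |v_rel|² = 37;  v_rel·d = (-6)·(11) + (1)·(-9) = -75
37·t² + 150·t + 81 = 0  ⇒  m = (-75)² − 37·81 = 2628
m = 2628 > 0,  v_rel·d = -75 < 0  ⇒  outside

inside=no margin=2628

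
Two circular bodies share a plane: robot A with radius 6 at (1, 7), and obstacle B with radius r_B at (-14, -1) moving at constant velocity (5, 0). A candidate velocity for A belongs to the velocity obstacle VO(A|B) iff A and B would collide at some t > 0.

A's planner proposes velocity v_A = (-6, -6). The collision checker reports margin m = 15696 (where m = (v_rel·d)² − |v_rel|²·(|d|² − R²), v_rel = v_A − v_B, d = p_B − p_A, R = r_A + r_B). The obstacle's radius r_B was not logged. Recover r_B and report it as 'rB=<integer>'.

m = 15696
d = (-15, -8);  v_rel = (-11, -6),  |v_rel|² = 157
v_rel×d = (-11)·(-8) − (-6)·(-15) = -2
since m = R²·157 − (-2)²:  R² = (4 + 15696) / 157 = 100
R = √100 = 10  ⇒  r_B = 10 − 6 = 4

rB=4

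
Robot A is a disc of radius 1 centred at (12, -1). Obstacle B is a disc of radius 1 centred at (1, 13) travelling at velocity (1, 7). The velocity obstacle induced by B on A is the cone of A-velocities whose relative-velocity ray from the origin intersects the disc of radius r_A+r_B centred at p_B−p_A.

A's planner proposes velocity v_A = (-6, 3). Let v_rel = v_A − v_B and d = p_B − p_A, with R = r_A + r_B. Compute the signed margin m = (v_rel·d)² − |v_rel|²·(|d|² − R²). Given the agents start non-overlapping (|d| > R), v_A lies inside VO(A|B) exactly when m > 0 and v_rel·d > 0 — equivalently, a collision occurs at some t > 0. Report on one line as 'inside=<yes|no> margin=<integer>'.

d = (-11, 14),  |d|² = 317;  R = 1+1 = 2,  c = 317−2² = 313
v_rel = (-7, -4),  |v_rel|² = 65;  v_rel·d = (-7)·(-11) + (-4)·(14) = 21
65·t² − 42·t + 313 = 0  ⇒  m = 21² − 65·313 = -19904
m = -19904 < 0,  v_rel·d = 21 > 0  ⇒  outside

inside=no margin=-19904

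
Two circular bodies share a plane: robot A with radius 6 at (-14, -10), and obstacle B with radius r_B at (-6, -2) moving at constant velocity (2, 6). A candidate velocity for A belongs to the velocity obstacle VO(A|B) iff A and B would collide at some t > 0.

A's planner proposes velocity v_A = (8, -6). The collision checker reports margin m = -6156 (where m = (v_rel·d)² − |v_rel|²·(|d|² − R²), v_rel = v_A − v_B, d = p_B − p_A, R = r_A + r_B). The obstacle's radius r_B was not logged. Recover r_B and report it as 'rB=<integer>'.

m = -6156
d = (8, 8);  v_rel = (6, -12),  |v_rel|² = 180
v_rel×d = (6)·(8) − (-12)·(8) = 144
since m = R²·180 − 144²:  R² = (20736 + -6156) / 180 = 81
R = √81 = 9  ⇒  r_B = 9 − 6 = 3

rB=3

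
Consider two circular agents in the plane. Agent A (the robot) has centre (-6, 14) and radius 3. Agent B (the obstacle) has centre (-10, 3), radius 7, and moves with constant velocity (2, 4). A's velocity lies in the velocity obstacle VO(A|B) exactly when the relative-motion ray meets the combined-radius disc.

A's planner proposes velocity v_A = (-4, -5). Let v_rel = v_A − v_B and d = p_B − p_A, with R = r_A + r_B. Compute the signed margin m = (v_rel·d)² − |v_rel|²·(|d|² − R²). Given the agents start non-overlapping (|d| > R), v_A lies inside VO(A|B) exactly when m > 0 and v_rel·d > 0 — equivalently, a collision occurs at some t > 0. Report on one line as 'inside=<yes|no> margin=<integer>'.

d = (-4, -11),  |d|² = 137;  R = 3+7 = 10,  c = 137−10² = 37
v_rel = (-6, -9),  |v_rel|² = 117;  v_rel·d = (-6)·(-4) + (-9)·(-11) = 123
117·t² − 246·t + 37 = 0  ⇒  m = 123² − 117·37 = 10800
m = 10800 > 0,  v_rel·d = 123 > 0  ⇒  inside

inside=yes margin=10800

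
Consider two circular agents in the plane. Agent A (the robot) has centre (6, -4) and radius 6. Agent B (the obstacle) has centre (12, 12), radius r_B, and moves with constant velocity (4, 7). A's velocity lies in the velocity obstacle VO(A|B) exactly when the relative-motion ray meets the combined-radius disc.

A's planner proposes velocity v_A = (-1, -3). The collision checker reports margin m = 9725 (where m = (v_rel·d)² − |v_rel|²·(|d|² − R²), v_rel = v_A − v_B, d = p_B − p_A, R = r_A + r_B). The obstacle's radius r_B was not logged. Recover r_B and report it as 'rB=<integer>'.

m = 9725
d = (6, 16);  v_rel = (-5, -10),  |v_rel|² = 125
v_rel×d = (-5)·(16) − (-10)·(6) = -20
since m = R²·125 − (-20)²:  R² = (400 + 9725) / 125 = 81
R = √81 = 9  ⇒  r_B = 9 − 6 = 3

rB=3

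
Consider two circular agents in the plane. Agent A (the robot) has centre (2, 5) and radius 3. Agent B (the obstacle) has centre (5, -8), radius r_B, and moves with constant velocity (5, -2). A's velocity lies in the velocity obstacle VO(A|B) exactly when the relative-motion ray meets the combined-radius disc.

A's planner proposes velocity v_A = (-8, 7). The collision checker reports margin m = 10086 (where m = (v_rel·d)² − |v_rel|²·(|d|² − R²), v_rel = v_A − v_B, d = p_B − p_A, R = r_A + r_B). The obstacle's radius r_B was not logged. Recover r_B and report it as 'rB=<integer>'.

m = 10086
d = (3, -13);  v_rel = (-13, 9),  |v_rel|² = 250
v_rel×d = (-13)·(-13) − (9)·(3) = 142
since m = R²·250 − 142²:  R² = (20164 + 10086) / 250 = 121
R = √121 = 11  ⇒  r_B = 11 − 3 = 8

rB=8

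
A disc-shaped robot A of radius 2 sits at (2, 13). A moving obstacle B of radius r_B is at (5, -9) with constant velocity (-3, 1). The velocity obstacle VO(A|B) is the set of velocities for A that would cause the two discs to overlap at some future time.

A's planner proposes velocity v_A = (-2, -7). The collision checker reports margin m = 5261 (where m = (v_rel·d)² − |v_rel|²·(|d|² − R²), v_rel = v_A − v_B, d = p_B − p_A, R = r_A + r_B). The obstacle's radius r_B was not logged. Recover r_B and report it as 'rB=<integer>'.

m = 5261
d = (3, -22);  v_rel = (1, -8),  |v_rel|² = 65
v_rel×d = (1)·(-22) − (-8)·(3) = 2
since m = R²·65 − 2²:  R² = (4 + 5261) / 65 = 81
R = √81 = 9  ⇒  r_B = 9 − 2 = 7

rB=7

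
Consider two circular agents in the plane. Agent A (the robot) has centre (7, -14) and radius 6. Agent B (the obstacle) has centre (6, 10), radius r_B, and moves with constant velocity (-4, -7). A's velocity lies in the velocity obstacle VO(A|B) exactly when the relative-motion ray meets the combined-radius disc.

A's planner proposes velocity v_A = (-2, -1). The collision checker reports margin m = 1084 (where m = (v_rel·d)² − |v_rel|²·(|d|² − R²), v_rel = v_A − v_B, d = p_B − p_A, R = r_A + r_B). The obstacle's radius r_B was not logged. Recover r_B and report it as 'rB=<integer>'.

m = 1084
d = (-1, 24);  v_rel = (2, 6),  |v_rel|² = 40
v_rel×d = (2)·(24) − (6)·(-1) = 54
since m = R²·40 − 54²:  R² = (2916 + 1084) / 40 = 100
R = √100 = 10  ⇒  r_B = 10 − 6 = 4

rB=4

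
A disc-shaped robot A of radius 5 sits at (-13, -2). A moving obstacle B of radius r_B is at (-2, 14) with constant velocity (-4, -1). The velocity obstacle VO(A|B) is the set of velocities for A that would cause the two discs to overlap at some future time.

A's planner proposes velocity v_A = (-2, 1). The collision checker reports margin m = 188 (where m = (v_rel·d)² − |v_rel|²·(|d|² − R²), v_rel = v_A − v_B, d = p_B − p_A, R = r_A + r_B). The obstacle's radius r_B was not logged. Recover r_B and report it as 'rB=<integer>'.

m = 188
d = (11, 16);  v_rel = (2, 2),  |v_rel|² = 8
v_rel×d = (2)·(16) − (2)·(11) = 10
since m = R²·8 − 10²:  R² = (100 + 188) / 8 = 36
R = √36 = 6  ⇒  r_B = 6 − 5 = 1

rB=1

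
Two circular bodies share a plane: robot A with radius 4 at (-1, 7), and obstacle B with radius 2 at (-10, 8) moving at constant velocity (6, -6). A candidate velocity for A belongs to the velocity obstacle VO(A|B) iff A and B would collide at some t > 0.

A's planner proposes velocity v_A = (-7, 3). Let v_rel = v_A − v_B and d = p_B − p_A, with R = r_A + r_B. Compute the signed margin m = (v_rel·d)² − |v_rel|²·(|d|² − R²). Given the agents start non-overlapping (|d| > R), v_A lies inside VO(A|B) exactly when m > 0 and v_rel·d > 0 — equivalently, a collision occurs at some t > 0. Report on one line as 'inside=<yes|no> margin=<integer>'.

d = (-9, 1),  |d|² = 82;  R = 4+2 = 6,  c = 82−6² = 46
v_rel = (-13, 9),  |v_rel|² = 250;  v_rel·d = (-13)·(-9) + (9)·(1) = 126
250·t² − 252·t + 46 = 0  ⇒  m = 126² − 250·46 = 4376
m = 4376 > 0,  v_rel·d = 126 > 0  ⇒  inside

inside=yes margin=4376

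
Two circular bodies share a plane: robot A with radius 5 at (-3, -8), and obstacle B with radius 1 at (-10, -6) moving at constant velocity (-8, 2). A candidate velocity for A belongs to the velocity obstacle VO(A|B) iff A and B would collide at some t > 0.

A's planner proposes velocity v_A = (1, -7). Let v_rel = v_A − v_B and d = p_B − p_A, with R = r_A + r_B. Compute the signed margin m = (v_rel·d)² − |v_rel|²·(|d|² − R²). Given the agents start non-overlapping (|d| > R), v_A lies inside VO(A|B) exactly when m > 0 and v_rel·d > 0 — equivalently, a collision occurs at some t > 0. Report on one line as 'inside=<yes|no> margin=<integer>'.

d = (-7, 2),  |d|² = 53;  R = 5+1 = 6,  c = 53−6² = 17
v_rel = (9, -9),  |v_rel|² = 162;  v_rel·d = (9)·(-7) + (-9)·(2) = -81
162·t² + 162·t + 17 = 0  ⇒  m = (-81)² − 162·17 = 3807
m = 3807 > 0,  v_rel·d = -81 < 0  ⇒  outside

inside=no margin=3807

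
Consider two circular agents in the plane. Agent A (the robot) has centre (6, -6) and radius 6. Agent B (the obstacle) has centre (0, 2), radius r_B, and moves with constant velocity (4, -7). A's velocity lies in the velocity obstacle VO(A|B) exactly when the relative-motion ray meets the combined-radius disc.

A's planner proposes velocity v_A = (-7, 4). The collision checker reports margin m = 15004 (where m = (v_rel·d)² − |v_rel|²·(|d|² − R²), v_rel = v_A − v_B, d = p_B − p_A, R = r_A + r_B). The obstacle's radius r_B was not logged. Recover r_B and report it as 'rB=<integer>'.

m = 15004
d = (-6, 8);  v_rel = (-11, 11),  |v_rel|² = 242
v_rel×d = (-11)·(8) − (11)·(-6) = -22
since m = R²·242 − (-22)²:  R² = (484 + 15004) / 242 = 64
R = √64 = 8  ⇒  r_B = 8 − 6 = 2

rB=2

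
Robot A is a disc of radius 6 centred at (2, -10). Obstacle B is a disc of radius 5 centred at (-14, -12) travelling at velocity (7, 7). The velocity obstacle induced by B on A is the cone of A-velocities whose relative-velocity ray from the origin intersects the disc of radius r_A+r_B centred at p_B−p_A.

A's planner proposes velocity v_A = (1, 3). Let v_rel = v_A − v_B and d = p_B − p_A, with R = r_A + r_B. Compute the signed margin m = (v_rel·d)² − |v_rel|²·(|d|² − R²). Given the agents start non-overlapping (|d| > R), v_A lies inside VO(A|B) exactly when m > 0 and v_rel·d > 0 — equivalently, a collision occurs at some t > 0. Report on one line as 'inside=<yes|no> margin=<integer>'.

d = (-16, -2),  |d|² = 260;  R = 6+5 = 11,  c = 260−11² = 139
v_rel = (-6, -4),  |v_rel|² = 52;  v_rel·d = (-6)·(-16) + (-4)·(-2) = 104
52·t² − 208·t + 139 = 0  ⇒  m = 104² − 52·139 = 3588
m = 3588 > 0,  v_rel·d = 104 > 0  ⇒  inside

inside=yes margin=3588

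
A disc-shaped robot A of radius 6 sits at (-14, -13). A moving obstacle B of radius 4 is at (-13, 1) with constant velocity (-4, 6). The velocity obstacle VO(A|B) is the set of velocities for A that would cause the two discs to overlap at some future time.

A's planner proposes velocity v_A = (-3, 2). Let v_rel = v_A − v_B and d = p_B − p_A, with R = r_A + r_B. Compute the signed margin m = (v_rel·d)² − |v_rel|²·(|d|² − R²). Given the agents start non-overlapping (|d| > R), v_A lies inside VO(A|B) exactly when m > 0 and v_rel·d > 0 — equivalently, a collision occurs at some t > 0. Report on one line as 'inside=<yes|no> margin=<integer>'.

d = (1, 14),  |d|² = 197;  R = 6+4 = 10,  c = 197−10² = 97
v_rel = (1, -4),  |v_rel|² = 17;  v_rel·d = (1)·(1) + (-4)·(14) = -55
17·t² + 110·t + 97 = 0  ⇒  m = (-55)² − 17·97 = 1376
m = 1376 > 0,  v_rel·d = -55 < 0  ⇒  outside

inside=no margin=1376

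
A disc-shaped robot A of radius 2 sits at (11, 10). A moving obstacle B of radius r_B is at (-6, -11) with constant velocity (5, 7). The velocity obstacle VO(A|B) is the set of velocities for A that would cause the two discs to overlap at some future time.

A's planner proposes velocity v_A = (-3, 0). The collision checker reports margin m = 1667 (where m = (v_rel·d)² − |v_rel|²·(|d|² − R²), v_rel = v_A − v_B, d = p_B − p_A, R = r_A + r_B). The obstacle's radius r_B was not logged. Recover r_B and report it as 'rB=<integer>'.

m = 1667
d = (-17, -21);  v_rel = (-8, -7),  |v_rel|² = 113
v_rel×d = (-8)·(-21) − (-7)·(-17) = 49
since m = R²·113 − 49²:  R² = (2401 + 1667) / 113 = 36
R = √36 = 6  ⇒  r_B = 6 − 2 = 4

rB=4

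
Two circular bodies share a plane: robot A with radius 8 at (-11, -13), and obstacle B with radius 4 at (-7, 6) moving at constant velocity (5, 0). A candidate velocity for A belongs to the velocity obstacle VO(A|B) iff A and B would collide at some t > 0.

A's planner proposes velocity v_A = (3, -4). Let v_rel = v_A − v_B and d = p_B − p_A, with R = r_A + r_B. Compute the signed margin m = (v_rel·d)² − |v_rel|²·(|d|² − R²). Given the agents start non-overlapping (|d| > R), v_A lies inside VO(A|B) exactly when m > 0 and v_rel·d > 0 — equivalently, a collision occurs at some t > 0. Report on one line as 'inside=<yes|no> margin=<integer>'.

d = (4, 19),  |d|² = 377;  R = 8+4 = 12,  c = 377−12² = 233
v_rel = (-2, -4),  |v_rel|² = 20;  v_rel·d = (-2)·(4) + (-4)·(19) = -84
20·t² + 168·t + 233 = 0  ⇒  m = (-84)² − 20·233 = 2396
m = 2396 > 0,  v_rel·d = -84 < 0  ⇒  outside

inside=no margin=2396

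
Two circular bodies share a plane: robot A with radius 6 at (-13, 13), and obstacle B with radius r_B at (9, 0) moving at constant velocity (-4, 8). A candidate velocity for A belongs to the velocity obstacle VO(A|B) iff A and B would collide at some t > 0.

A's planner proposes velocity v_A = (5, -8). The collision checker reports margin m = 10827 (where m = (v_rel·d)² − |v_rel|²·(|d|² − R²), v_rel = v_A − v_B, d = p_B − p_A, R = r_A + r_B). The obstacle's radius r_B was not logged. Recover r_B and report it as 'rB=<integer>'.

m = 10827
d = (22, -13);  v_rel = (9, -16),  |v_rel|² = 337
v_rel×d = (9)·(-13) − (-16)·(22) = 235
since m = R²·337 − 235²:  R² = (55225 + 10827) / 337 = 196
R = √196 = 14  ⇒  r_B = 14 − 6 = 8

rB=8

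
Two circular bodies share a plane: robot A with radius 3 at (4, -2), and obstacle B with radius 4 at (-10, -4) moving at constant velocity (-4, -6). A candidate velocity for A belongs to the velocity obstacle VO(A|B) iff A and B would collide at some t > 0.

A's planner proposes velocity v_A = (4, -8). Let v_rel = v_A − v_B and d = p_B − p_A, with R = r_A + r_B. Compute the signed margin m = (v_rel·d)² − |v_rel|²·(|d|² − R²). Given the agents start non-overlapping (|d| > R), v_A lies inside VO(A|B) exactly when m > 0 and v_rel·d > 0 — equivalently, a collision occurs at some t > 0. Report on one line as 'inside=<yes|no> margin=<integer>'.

d = (-14, -2),  |d|² = 200;  R = 3+4 = 7,  c = 200−7² = 151
v_rel = (8, -2),  |v_rel|² = 68;  v_rel·d = (8)·(-14) + (-2)·(-2) = -108
68·t² + 216·t + 151 = 0  ⇒  m = (-108)² − 68·151 = 1396
m = 1396 > 0,  v_rel·d = -108 < 0  ⇒  outside

inside=no margin=1396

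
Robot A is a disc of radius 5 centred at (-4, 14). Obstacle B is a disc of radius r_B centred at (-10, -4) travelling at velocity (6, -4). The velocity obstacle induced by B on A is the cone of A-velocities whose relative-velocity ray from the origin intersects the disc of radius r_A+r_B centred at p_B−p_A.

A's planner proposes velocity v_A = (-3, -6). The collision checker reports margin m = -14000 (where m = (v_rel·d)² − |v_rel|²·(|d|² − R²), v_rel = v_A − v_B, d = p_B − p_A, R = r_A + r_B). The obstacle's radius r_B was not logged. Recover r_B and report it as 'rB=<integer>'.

m = -14000
d = (-6, -18);  v_rel = (-9, -2),  |v_rel|² = 85
v_rel×d = (-9)·(-18) − (-2)·(-6) = 150
since m = R²·85 − 150²:  R² = (22500 + -14000) / 85 = 100
R = √100 = 10  ⇒  r_B = 10 − 5 = 5

rB=5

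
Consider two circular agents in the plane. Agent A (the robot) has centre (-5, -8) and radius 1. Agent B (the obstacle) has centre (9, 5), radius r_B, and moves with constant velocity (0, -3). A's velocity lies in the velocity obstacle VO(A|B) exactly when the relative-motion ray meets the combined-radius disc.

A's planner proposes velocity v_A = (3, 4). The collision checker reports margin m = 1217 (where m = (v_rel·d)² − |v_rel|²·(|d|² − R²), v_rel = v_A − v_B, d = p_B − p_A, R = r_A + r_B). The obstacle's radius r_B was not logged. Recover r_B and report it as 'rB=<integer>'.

m = 1217
d = (14, 13);  v_rel = (3, 7),  |v_rel|² = 58
v_rel×d = (3)·(13) − (7)·(14) = -59
since m = R²·58 − (-59)²:  R² = (3481 + 1217) / 58 = 81
R = √81 = 9  ⇒  r_B = 9 − 1 = 8

rB=8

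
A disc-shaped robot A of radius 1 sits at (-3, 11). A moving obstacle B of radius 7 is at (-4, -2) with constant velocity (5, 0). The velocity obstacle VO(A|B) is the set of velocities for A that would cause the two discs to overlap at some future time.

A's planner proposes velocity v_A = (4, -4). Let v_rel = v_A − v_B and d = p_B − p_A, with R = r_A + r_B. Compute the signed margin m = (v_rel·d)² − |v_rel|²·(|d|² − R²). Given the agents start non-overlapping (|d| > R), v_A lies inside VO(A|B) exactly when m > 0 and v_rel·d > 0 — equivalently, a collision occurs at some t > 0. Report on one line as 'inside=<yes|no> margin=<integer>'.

d = (-1, -13),  |d|² = 170;  R = 1+7 = 8,  c = 170−8² = 106
v_rel = (-1, -4),  |v_rel|² = 17;  v_rel·d = (-1)·(-1) + (-4)·(-13) = 53
17·t² − 106·t + 106 = 0  ⇒  m = 53² − 17·106 = 1007
m = 1007 > 0,  v_rel·d = 53 > 0  ⇒  inside

inside=yes margin=1007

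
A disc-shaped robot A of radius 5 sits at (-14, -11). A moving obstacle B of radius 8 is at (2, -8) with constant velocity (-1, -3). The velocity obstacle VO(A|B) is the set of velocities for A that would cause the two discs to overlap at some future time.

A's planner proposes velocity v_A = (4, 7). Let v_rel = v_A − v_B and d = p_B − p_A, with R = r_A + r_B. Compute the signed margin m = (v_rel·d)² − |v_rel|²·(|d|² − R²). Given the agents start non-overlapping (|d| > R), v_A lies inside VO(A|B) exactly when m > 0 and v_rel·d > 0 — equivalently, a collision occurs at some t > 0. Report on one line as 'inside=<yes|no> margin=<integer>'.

d = (16, 3),  |d|² = 265;  R = 5+8 = 13,  c = 265−13² = 96
v_rel = (5, 10),  |v_rel|² = 125;  v_rel·d = (5)·(16) + (10)·(3) = 110
125·t² − 220·t + 96 = 0  ⇒  m = 110² − 125·96 = 100
m = 100 > 0,  v_rel·d = 110 > 0  ⇒  inside

inside=yes margin=100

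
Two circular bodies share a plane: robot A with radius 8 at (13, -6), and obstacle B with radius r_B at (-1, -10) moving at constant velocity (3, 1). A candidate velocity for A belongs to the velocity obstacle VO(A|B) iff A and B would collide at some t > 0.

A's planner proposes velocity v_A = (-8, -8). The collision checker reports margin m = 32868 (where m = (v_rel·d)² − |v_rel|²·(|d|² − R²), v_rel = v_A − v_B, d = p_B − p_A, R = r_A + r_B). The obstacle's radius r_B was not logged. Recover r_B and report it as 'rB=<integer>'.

m = 32868
d = (-14, -4);  v_rel = (-11, -9),  |v_rel|² = 202
v_rel×d = (-11)·(-4) − (-9)·(-14) = -82
since m = R²·202 − (-82)²:  R² = (6724 + 32868) / 202 = 196
R = √196 = 14  ⇒  r_B = 14 − 8 = 6

rB=6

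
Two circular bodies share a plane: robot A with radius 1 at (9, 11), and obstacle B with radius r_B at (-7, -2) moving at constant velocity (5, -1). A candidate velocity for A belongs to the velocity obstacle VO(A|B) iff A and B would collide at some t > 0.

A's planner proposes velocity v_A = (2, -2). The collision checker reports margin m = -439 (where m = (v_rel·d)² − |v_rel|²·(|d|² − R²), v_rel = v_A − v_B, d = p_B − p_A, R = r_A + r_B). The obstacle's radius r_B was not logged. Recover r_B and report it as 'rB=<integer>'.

m = -439
d = (-16, -13);  v_rel = (-3, -1),  |v_rel|² = 10
v_rel×d = (-3)·(-13) − (-1)·(-16) = 23
since m = R²·10 − 23²:  R² = (529 + -439) / 10 = 9
R = √9 = 3  ⇒  r_B = 3 − 1 = 2

rB=2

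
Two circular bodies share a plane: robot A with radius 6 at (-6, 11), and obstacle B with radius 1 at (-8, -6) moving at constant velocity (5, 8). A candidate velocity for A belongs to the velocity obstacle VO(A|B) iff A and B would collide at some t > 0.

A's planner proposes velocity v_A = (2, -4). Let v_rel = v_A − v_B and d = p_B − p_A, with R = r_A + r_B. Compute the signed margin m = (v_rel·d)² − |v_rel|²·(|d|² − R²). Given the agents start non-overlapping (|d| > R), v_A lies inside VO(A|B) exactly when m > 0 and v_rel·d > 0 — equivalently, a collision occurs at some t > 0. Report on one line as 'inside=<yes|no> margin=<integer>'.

d = (-2, -17),  |d|² = 293;  R = 6+1 = 7,  c = 293−7² = 244
v_rel = (-3, -12),  |v_rel|² = 153;  v_rel·d = (-3)·(-2) + (-12)·(-17) = 210
153·t² − 420·t + 244 = 0  ⇒  m = 210² − 153·244 = 6768
m = 6768 > 0,  v_rel·d = 210 > 0  ⇒  inside

inside=yes margin=6768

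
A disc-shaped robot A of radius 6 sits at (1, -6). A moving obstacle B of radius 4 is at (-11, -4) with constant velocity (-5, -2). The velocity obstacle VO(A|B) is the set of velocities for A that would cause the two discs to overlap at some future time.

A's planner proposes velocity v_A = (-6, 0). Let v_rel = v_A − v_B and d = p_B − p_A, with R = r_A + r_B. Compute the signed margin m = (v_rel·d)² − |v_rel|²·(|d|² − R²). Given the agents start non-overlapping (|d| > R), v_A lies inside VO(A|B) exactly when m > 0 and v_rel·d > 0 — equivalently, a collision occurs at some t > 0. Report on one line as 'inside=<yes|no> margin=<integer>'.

d = (-12, 2),  |d|² = 148;  R = 6+4 = 10,  c = 148−10² = 48
v_rel = (-1, 2),  |v_rel|² = 5;  v_rel·d = (-1)·(-12) + (2)·(2) = 16
5·t² − 32·t + 48 = 0  ⇒  m = 16² − 5·48 = 16
m = 16 > 0,  v_rel·d = 16 > 0  ⇒  inside

inside=yes margin=16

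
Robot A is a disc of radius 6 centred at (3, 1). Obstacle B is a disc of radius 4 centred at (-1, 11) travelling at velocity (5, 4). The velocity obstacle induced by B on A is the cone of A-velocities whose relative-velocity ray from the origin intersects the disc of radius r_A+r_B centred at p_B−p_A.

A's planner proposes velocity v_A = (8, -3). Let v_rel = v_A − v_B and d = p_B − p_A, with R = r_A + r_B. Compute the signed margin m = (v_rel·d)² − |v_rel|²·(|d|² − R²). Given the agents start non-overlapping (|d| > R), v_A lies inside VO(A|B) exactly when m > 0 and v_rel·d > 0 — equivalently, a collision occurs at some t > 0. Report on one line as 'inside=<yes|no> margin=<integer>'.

d = (-4, 10),  |d|² = 116;  R = 6+4 = 10,  c = 116−10² = 16
v_rel = (3, -7),  |v_rel|² = 58;  v_rel·d = (3)·(-4) + (-7)·(10) = -82
58·t² + 164·t + 16 = 0  ⇒  m = (-82)² − 58·16 = 5796
m = 5796 > 0,  v_rel·d = -82 < 0  ⇒  outside

inside=no margin=5796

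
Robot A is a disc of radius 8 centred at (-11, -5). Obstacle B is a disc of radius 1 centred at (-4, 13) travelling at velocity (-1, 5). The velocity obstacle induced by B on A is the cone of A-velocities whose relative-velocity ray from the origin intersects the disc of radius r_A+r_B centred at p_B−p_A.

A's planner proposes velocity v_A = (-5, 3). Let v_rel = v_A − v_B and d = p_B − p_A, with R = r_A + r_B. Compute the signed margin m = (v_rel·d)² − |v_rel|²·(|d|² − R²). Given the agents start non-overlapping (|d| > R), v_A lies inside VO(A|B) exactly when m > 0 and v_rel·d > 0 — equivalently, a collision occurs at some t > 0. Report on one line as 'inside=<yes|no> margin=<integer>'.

d = (7, 18),  |d|² = 373;  R = 8+1 = 9,  c = 373−9² = 292
v_rel = (-4, -2),  |v_rel|² = 20;  v_rel·d = (-4)·(7) + (-2)·(18) = -64
20·t² + 128·t + 292 = 0  ⇒  m = (-64)² − 20·292 = -1744
m = -1744 < 0,  v_rel·d = -64 < 0  ⇒  outside

inside=no margin=-1744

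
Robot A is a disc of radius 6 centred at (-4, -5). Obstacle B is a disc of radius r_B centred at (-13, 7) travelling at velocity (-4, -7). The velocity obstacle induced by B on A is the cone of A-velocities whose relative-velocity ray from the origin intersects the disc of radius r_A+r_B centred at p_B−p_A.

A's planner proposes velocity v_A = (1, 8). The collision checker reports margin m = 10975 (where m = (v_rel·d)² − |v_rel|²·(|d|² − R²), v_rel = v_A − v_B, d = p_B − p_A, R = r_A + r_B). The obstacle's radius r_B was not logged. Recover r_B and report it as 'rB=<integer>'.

m = 10975
d = (-9, 12);  v_rel = (5, 15),  |v_rel|² = 250
v_rel×d = (5)·(12) − (15)·(-9) = 195
since m = R²·250 − 195²:  R² = (38025 + 10975) / 250 = 196
R = √196 = 14  ⇒  r_B = 14 − 6 = 8

rB=8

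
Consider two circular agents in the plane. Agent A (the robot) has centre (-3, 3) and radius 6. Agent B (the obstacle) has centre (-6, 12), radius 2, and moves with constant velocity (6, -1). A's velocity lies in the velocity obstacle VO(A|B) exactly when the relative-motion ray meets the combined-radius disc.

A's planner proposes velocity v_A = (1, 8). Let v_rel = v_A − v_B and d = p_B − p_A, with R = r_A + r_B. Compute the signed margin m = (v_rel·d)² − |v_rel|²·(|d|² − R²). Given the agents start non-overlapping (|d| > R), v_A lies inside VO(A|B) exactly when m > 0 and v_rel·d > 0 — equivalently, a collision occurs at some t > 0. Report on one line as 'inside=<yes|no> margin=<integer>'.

d = (-3, 9),  |d|² = 90;  R = 6+2 = 8,  c = 90−8² = 26
v_rel = (-5, 9),  |v_rel|² = 106;  v_rel·d = (-5)·(-3) + (9)·(9) = 96
106·t² − 192·t + 26 = 0  ⇒  m = 96² − 106·26 = 6460
m = 6460 > 0,  v_rel·d = 96 > 0  ⇒  inside

inside=yes margin=6460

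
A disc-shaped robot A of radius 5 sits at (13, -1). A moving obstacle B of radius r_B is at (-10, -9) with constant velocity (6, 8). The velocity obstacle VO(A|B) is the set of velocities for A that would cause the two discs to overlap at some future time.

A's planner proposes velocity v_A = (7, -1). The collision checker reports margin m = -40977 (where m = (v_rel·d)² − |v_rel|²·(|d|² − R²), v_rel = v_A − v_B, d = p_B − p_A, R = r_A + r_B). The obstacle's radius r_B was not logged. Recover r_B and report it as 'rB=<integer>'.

m = -40977
d = (-23, -8);  v_rel = (1, -9),  |v_rel|² = 82
v_rel×d = (1)·(-8) − (-9)·(-23) = -215
since m = R²·82 − (-215)²:  R² = (46225 + -40977) / 82 = 64
R = √64 = 8  ⇒  r_B = 8 − 5 = 3

rB=3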